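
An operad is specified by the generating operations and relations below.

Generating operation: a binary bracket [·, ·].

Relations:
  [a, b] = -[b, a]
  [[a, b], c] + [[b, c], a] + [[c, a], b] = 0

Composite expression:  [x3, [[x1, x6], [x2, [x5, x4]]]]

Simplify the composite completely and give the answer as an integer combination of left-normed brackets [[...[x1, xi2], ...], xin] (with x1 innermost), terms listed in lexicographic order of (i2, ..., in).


A multilinear Lie element is pinned by x1-initial words (x1 innermost).
Composite bracket: [x3, [[x1, x6], [x2, [x5, x4]]]]
Under [a, b] = ab - ba we get 32 signed associative words (2^5 = 32).
Coefficients come from the x1-initial words:
  the word x1x6x2x4x5x3 carries sign +1 and contributes +[[[[[x1, x6], x2], x4], x5], x3]
  the word x1x6x2x5x4x3 carries sign -1 and contributes -[[[[[x1, x6], x2], x5], x4], x3]
  the word x1x6x4x5x2x3 carries sign -1 and contributes -[[[[[x1, x6], x4], x5], x2], x3]
  the word x1x6x5x4x2x3 carries sign +1 and contributes +[[[[[x1, x6], x5], x4], x2], x3]

[[[[[x1, x6], x2], x4], x5], x3] - [[[[[x1, x6], x2], x5], x4], x3] - [[[[[x1, x6], x4], x5], x2], x3] + [[[[[x1, x6], x5], x4], x2], x3]


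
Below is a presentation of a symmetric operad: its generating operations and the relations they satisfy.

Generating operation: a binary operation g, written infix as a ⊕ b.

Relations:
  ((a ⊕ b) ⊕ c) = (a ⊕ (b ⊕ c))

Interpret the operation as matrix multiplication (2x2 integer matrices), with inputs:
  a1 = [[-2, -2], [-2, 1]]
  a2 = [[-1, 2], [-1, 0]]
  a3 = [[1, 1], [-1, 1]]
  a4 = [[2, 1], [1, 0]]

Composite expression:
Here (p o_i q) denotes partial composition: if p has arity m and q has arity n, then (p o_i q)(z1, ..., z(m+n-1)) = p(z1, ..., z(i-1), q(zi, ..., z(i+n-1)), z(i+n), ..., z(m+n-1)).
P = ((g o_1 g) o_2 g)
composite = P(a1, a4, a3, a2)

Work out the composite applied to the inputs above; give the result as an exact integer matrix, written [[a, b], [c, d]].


[[12, -8], [6, -2]]

(a4 ⊕ a3) = [[1, 3], [1, 1]]
(a1 ⊕ (a4 ⊕ a3)) = [[-4, -8], [-1, -5]]
((a1 ⊕ (a4 ⊕ a3)) ⊕ a2) = [[12, -8], [6, -2]]


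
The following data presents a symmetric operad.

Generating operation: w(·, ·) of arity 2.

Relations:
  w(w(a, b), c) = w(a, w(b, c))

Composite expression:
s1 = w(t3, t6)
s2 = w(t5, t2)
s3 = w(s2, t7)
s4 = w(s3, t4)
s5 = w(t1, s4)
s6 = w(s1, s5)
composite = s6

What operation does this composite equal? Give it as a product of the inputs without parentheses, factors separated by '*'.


t3 * t6 * t1 * t5 * t2 * t7 * t4

Associativity of w dissolves the nesting; only the t-input order survives.
w(t3, t6) unparenthesizes to t3 * t6
w(t5, t2) unparenthesizes to t5 * t2
w(w(t5, t2), t7) unparenthesizes to t5 * t2 * t7
w(w(w(t5, t2), t7), t4) unparenthesizes to t5 * t2 * t7 * t4
w(t1, w(w(w(t5, t2), t7), t4)) unparenthesizes to t1 * t5 * t2 * t7 * t4
w(w(t3, t6), w(t1, w(w(w(t5, t2), t7), t4))) unparenthesizes to t3 * t6 * t1 * t5 * t2 * t7 * t4


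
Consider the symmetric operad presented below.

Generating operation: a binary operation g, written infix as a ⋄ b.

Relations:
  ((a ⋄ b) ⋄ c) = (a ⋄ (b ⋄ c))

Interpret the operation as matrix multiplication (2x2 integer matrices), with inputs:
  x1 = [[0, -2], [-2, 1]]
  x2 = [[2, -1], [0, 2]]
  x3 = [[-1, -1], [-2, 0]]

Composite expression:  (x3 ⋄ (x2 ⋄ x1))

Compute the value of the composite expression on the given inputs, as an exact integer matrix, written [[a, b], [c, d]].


[[2, 3], [-4, 10]]

(x2 ⋄ x1) = [[2, -5], [-4, 2]]
(x3 ⋄ (x2 ⋄ x1)) = [[2, 3], [-4, 10]]


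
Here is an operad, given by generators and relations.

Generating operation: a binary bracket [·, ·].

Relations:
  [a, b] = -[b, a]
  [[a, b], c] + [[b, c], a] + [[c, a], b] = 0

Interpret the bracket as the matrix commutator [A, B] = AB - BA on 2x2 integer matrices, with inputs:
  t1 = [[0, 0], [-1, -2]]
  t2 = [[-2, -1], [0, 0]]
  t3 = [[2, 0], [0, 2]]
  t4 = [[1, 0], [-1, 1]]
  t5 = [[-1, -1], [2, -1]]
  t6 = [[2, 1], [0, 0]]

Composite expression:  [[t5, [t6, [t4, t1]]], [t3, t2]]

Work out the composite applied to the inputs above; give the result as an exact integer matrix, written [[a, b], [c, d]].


[t4, t1] = [[0, 0], [-2, 0]]
[t6, [t4, t1]] = [[-2, 0], [4, 2]]
[t5, [t6, [t4, t1]]] = [[-4, -4], [-8, 4]]
[t3, t2] = [[0, 0], [0, 0]]
[[t5, [t6, [t4, t1]]], [t3, t2]] = [[0, 0], [0, 0]]

[[0, 0], [0, 0]]


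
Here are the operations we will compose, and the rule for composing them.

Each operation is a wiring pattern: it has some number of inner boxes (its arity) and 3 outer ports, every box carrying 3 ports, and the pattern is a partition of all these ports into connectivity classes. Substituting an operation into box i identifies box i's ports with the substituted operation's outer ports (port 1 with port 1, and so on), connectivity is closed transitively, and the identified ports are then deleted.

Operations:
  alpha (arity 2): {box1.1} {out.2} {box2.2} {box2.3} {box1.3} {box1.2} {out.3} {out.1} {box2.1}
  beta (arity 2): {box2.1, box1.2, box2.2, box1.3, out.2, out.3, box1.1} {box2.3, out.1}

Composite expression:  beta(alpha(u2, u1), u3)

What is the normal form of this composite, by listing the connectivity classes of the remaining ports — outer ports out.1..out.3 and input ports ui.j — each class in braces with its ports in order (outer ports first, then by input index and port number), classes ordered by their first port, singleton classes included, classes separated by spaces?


Reachability decides: close wires over beta-identified ports.
after alpha, the pattern on (u2, u1) reads {out.1} {out.2} {out.3} {u1.1} {u1.2} {u1.3} {u2.1} {u2.2} {u2.3} (out.j = its outer ports)
after beta, the pattern on (u2, u1, u3) reads {out.1, u3.3} {out.2, out.3, u3.1, u3.2} {u1.1} {u1.2} {u1.3} {u2.1} {u2.2} {u2.3} (out.j = its outer ports)

{out.1, u3.3} {out.2, out.3, u3.1, u3.2} {u1.1} {u1.2} {u1.3} {u2.1} {u2.2} {u2.3}


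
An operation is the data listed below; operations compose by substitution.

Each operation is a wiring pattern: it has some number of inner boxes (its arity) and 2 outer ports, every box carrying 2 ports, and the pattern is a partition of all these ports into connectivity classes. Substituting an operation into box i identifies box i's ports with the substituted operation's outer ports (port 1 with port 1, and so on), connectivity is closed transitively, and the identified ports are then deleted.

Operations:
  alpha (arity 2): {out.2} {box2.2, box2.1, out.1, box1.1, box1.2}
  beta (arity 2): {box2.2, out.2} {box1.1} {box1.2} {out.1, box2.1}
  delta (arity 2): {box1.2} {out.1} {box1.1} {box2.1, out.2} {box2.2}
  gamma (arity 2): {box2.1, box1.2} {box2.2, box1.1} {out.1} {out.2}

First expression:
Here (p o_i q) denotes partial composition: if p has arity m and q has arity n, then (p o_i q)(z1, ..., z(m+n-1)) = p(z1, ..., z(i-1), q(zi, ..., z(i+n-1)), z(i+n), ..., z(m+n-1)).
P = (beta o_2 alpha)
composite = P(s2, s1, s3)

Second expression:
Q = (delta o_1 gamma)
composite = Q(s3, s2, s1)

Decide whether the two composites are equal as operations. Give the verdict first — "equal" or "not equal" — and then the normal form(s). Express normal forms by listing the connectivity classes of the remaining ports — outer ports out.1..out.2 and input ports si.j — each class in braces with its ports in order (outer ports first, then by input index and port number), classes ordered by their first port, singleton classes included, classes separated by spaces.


not equal; first: {out.1, s1.1, s1.2, s3.1, s3.2} {out.2} {s2.1} {s2.2}; second: {out.1} {out.2, s1.1} {s1.2} {s2.1, s3.2} {s2.2, s3.1}


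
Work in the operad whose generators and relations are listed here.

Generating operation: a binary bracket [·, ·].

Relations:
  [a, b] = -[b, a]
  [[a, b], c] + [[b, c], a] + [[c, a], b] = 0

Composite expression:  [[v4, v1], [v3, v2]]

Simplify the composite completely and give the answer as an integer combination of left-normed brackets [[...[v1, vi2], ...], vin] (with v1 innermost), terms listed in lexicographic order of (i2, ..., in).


[[[v1, v4], v2], v3] - [[[v1, v4], v3], v2]

Antisymmetry and Jacobi reduce to v1-anchored left-normed brackets.
Composite bracket: [[v4, v1], [v3, v2]]
Under [a, b] = ab - ba we get 8 signed associative words (2^3 = 8).
Only words starting with v1 matter:
  from v1v4v2v3, sign +1: term +[[[v1, v4], v2], v3]
  from v1v4v3v2, sign -1: term -[[[v1, v4], v3], v2]


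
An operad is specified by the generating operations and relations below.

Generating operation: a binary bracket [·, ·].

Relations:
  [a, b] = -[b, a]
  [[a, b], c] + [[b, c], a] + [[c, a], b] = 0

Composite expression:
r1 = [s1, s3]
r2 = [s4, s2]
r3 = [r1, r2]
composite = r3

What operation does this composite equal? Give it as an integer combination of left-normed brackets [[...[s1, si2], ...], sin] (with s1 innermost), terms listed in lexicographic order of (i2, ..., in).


-[[[s1, s3], s2], s4] + [[[s1, s3], s4], s2]

Left-normed coefficients sit on the s1-initial expansion words.
Composite bracket: [[s1, s3], [s4, s2]]
Applying ab - ba throughout gives 8 signed words (2^3 = 8).
Coefficients come from the s1-initial words:
  from s1s3s2s4, sign -1: term -[[[s1, s3], s2], s4]
  from s1s3s4s2, sign +1: term +[[[s1, s3], s4], s2]


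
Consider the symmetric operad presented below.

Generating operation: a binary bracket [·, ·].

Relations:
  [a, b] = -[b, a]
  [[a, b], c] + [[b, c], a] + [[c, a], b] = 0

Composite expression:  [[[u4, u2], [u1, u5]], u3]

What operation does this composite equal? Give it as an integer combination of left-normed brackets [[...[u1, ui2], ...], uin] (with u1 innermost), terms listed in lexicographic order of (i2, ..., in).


[[[[u1, u5], u2], u4], u3] - [[[[u1, u5], u4], u2], u3]

In the tensor algebra, words opening u1 carry the u1-anchored form.
Composite bracket: [[[u4, u2], [u1, u5]], u3]
The bracket unfolds into 16 signed words via [a, b] = ab - ba (2^4 = 16).
Coefficients come from the u1-initial words:
  the word u1u5u2u4u3 carries sign +1 and contributes +[[[[u1, u5], u2], u4], u3]
  the word u1u5u4u2u3 carries sign -1 and contributes -[[[[u1, u5], u4], u2], u3]


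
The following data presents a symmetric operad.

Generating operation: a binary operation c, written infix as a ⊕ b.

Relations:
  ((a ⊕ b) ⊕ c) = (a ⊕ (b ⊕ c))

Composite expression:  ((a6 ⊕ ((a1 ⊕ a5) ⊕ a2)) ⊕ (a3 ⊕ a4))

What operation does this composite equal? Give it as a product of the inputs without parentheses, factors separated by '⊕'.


a6 ⊕ a1 ⊕ a5 ⊕ a2 ⊕ a3 ⊕ a4

The c-tree's shape is irrelevant; the a-reading-order decides.
(a1 ⊕ a5) unparenthesizes to a1 ⊕ a5
((a1 ⊕ a5) ⊕ a2) unparenthesizes to a1 ⊕ a5 ⊕ a2
(a6 ⊕ ((a1 ⊕ a5) ⊕ a2)) unparenthesizes to a6 ⊕ a1 ⊕ a5 ⊕ a2
(a3 ⊕ a4) unparenthesizes to a3 ⊕ a4
((a6 ⊕ ((a1 ⊕ a5) ⊕ a2)) ⊕ (a3 ⊕ a4)) unparenthesizes to a6 ⊕ a1 ⊕ a5 ⊕ a2 ⊕ a3 ⊕ a4


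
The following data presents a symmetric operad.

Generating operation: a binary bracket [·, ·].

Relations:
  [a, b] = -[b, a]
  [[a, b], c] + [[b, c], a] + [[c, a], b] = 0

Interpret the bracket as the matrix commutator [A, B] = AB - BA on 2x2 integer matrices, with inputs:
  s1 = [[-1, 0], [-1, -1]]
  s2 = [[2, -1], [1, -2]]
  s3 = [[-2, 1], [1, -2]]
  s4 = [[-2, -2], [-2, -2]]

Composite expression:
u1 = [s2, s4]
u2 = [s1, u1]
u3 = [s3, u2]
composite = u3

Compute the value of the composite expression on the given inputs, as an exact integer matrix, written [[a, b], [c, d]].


[s2, s4] = [[4, -8], [8, -4]]
[s1, [s2, s4]] = [[-8, 0], [-8, 8]]
[s3, [s1, [s2, s4]]] = [[-8, 16], [-16, 8]]

[[-8, 16], [-16, 8]]


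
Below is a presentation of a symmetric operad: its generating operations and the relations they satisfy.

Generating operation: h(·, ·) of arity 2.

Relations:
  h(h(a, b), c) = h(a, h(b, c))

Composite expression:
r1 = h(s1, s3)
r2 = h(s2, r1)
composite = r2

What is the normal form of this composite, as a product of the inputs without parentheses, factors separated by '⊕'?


Under associativity of h, the answer is the s's in reading order.
h(s1, s3) spells out as s1 ⊕ s3
h(s2, h(s1, s3)) spells out as s2 ⊕ s1 ⊕ s3

s2 ⊕ s1 ⊕ s3


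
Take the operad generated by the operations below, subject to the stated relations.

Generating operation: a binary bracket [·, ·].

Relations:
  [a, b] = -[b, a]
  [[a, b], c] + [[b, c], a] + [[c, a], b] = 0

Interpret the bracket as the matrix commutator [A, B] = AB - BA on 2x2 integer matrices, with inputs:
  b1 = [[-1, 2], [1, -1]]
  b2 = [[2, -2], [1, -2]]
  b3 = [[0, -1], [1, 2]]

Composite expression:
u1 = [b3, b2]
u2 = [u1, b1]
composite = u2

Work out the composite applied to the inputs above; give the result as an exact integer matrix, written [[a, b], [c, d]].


[b3, b2] = [[1, 8], [6, -1]]
[[b3, b2], b1] = [[-4, 4], [-2, 4]]

[[-4, 4], [-2, 4]]


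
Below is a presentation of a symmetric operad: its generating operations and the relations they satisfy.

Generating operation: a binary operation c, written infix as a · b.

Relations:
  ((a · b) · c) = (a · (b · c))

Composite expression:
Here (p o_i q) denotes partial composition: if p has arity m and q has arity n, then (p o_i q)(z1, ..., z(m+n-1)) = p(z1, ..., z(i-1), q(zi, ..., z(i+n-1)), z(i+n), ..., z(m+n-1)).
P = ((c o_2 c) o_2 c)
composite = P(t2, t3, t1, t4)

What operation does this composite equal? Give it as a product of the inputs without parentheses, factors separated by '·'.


Key point: c is associative — brackets drop, the t-order remains.
(t3 · t1) collapses to t3 · t1
((t3 · t1) · t4) collapses to t3 · t1 · t4
(t2 · ((t3 · t1) · t4)) collapses to t2 · t3 · t1 · t4

t2 · t3 · t1 · t4


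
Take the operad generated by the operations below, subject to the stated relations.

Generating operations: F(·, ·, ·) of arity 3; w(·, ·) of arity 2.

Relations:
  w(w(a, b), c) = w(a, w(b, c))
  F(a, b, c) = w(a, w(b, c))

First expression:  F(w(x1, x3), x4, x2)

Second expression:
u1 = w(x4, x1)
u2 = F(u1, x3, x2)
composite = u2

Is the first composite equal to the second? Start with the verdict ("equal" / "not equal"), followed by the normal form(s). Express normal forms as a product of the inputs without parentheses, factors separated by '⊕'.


Reducing the first expression gives x1 ⊕ x3 ⊕ x4 ⊕ x2
Reducing the second expression gives x4 ⊕ x1 ⊕ x3 ⊕ x2
Different reductions; not equal.

not equal — first x1 ⊕ x3 ⊕ x4 ⊕ x2, second x4 ⊕ x1 ⊕ x3 ⊕ x2


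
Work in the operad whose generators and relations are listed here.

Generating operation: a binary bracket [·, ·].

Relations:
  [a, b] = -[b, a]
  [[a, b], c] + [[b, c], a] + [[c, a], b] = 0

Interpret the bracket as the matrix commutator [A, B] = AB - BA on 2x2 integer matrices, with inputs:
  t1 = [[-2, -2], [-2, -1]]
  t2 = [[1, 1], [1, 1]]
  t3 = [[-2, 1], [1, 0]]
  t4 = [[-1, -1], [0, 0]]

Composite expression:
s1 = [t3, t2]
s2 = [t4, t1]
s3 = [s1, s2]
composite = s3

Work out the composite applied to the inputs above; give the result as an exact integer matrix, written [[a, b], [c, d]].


[[2, 8], [8, -2]]

[t3, t2] = [[0, -2], [2, 0]]
[t4, t1] = [[2, 1], [-2, -2]]
[[t3, t2], [t4, t1]] = [[2, 8], [8, -2]]


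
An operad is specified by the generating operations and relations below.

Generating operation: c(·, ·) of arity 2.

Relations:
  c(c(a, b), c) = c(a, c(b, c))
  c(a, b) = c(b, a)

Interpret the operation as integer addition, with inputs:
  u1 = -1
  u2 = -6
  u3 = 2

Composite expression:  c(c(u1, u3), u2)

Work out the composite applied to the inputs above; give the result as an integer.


-5

c(u1, u3) = 1
c(c(u1, u3), u2) = -5


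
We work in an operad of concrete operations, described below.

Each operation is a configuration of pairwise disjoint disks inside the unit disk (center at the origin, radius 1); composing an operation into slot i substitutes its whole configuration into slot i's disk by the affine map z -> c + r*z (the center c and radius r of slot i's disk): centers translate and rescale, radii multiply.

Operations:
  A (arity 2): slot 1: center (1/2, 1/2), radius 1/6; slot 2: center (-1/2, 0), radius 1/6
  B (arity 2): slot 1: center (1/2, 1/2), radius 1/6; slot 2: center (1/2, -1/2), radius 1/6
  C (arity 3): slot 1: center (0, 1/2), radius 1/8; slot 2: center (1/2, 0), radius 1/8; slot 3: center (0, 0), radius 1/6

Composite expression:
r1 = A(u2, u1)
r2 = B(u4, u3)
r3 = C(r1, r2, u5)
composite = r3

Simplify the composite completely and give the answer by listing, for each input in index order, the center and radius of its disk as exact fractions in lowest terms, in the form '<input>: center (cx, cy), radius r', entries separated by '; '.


u1: center (-1/16, 1/2), radius 1/48; u2: center (1/16, 9/16), radius 1/48; u3: center (9/16, -1/16), radius 1/48; u4: center (9/16, 1/16), radius 1/48; u5: center (0, 0), radius 1/6

Each u-disk chains the slot maps above it in C; radii multiply.
for u2, the 2-step affine chain lands on center (1/16, 9/16), radius 1/48
for u1, the 2-step affine chain lands on center (-1/16, 1/2), radius 1/48
for u4, the 2-step affine chain lands on center (9/16, 1/16), radius 1/48
for u3, the 2-step affine chain lands on center (9/16, -1/16), radius 1/48
for u5, the 1-step affine chain lands on center (0, 0), radius 1/6


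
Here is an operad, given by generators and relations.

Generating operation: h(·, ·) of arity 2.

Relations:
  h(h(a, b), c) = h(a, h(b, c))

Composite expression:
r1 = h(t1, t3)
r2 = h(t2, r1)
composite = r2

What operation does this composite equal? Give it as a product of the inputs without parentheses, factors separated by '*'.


Key point: h is associative — brackets drop, the t-order remains.
h(t1, t3) reduces to t1 * t3
h(t2, h(t1, t3)) reduces to t2 * t1 * t3

t2 * t1 * t3


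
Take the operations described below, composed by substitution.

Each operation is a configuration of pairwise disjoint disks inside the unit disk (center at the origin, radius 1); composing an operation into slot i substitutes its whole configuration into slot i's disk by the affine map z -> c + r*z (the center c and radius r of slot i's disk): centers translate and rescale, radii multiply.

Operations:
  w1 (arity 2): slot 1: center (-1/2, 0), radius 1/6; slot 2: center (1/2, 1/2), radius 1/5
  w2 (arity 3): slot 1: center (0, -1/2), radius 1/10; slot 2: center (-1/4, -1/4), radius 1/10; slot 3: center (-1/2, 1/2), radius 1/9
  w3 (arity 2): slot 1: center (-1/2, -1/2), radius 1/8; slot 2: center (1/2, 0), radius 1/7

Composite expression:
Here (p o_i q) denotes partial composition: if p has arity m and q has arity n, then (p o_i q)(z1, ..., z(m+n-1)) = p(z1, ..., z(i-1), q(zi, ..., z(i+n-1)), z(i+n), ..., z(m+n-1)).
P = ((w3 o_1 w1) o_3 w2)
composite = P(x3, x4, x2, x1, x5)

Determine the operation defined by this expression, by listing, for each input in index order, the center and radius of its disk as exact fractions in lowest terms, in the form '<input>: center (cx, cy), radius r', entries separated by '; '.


Follow each x-input down from w3: c' goes to c + r*c', radius to r*r'.
tracing x3 down its 2-map path: center (-9/16, -1/2), radius 1/48
tracing x4 down its 2-map path: center (-7/16, -7/16), radius 1/40
tracing x2 down its 2-map path: center (1/2, -1/14), radius 1/70
tracing x1 down its 2-map path: center (13/28, -1/28), radius 1/70
tracing x5 down its 2-map path: center (3/7, 1/14), radius 1/63

x1: center (13/28, -1/28), radius 1/70; x2: center (1/2, -1/14), radius 1/70; x3: center (-9/16, -1/2), radius 1/48; x4: center (-7/16, -7/16), radius 1/40; x5: center (3/7, 1/14), radius 1/63


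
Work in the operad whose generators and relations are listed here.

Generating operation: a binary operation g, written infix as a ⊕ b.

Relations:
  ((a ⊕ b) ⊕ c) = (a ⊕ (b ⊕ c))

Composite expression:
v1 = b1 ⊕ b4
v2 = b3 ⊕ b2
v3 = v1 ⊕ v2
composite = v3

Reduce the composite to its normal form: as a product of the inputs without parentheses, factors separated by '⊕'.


Every regrouping of g is equal, so read the b-inputs in written order.
(b1 ⊕ b4) unparenthesizes to b1 ⊕ b4
(b3 ⊕ b2) unparenthesizes to b3 ⊕ b2
((b1 ⊕ b4) ⊕ (b3 ⊕ b2)) unparenthesizes to b1 ⊕ b4 ⊕ b3 ⊕ b2

b1 ⊕ b4 ⊕ b3 ⊕ b2


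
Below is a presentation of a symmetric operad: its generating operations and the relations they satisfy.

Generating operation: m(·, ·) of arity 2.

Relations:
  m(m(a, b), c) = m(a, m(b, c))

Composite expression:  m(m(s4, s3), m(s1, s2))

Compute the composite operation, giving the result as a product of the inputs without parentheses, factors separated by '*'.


s4 * s3 * s1 * s2

Key point: m is associative — brackets drop, the s-order remains.
m(s4, s3) flattens to s4 * s3
m(s1, s2) flattens to s1 * s2
m(m(s4, s3), m(s1, s2)) flattens to s4 * s3 * s1 * s2


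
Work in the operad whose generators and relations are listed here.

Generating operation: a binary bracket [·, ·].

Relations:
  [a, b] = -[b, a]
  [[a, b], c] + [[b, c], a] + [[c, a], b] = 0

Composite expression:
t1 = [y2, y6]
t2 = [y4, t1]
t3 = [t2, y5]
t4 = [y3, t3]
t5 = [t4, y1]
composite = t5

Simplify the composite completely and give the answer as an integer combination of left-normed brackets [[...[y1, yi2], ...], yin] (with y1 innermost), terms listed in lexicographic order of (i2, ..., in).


-[[[[[y1, y2], y6], y4], y5], y3] + [[[[[y1, y3], y2], y6], y4], y5] - [[[[[y1, y3], y4], y2], y6], y5] + [[[[[y1, y3], y4], y6], y2], y5] - [[[[[y1, y3], y5], y2], y6], y4] + [[[[[y1, y3], y5], y4], y2], y6] - [[[[[y1, y3], y5], y4], y6], y2] + [[[[[y1, y3], y5], y6], y2], y4] - [[[[[y1, y3], y6], y2], y4], y5] + [[[[[y1, y4], y2], y6], y5], y3] - [[[[[y1, y4], y6], y2], y5], y3] + [[[[[y1, y5], y2], y6], y4], y3] - [[[[[y1, y5], y4], y2], y6], y3] + [[[[[y1, y5], y4], y6], y2], y3] - [[[[[y1, y5], y6], y2], y4], y3] + [[[[[y1, y6], y2], y4], y5], y3]

Expand each bracket as ab - ba; the y1-initial words give the coefficients.
Composite bracket: [[y3, [[y4, [y2, y6]], y5]], y1]
Expanding via [a, b] = ab - ba: 32 signed words (2^5 = 32).
Coefficients come from the y1-initial words:
  the word y1y2y6y4y5y3 carries sign -1 and contributes -[[[[[y1, y2], y6], y4], y5], y3]
  the word y1y3y2y6y4y5 carries sign +1 and contributes +[[[[[y1, y3], y2], y6], y4], y5]
  the word y1y3y4y2y6y5 carries sign -1 and contributes -[[[[[y1, y3], y4], y2], y6], y5]
  the word y1y3y4y6y2y5 carries sign +1 and contributes +[[[[[y1, y3], y4], y6], y2], y5]
  the word y1y3y5y2y6y4 carries sign -1 and contributes -[[[[[y1, y3], y5], y2], y6], y4]
  the word y1y3y5y4y2y6 carries sign +1 and contributes +[[[[[y1, y3], y5], y4], y2], y6]
  the word y1y3y5y4y6y2 carries sign -1 and contributes -[[[[[y1, y3], y5], y4], y6], y2]
  the word y1y3y5y6y2y4 carries sign +1 and contributes +[[[[[y1, y3], y5], y6], y2], y4]
  the word y1y3y6y2y4y5 carries sign -1 and contributes -[[[[[y1, y3], y6], y2], y4], y5]
  the word y1y4y2y6y5y3 carries sign +1 and contributes +[[[[[y1, y4], y2], y6], y5], y3]
  the word y1y4y6y2y5y3 carries sign -1 and contributes -[[[[[y1, y4], y6], y2], y5], y3]
  the word y1y5y2y6y4y3 carries sign +1 and contributes +[[[[[y1, y5], y2], y6], y4], y3]
  the word y1y5y4y2y6y3 carries sign -1 and contributes -[[[[[y1, y5], y4], y2], y6], y3]
  the word y1y5y4y6y2y3 carries sign +1 and contributes +[[[[[y1, y5], y4], y6], y2], y3]
  the word y1y5y6y2y4y3 carries sign -1 and contributes -[[[[[y1, y5], y6], y2], y4], y3]
  the word y1y6y2y4y5y3 carries sign +1 and contributes +[[[[[y1, y6], y2], y4], y5], y3]


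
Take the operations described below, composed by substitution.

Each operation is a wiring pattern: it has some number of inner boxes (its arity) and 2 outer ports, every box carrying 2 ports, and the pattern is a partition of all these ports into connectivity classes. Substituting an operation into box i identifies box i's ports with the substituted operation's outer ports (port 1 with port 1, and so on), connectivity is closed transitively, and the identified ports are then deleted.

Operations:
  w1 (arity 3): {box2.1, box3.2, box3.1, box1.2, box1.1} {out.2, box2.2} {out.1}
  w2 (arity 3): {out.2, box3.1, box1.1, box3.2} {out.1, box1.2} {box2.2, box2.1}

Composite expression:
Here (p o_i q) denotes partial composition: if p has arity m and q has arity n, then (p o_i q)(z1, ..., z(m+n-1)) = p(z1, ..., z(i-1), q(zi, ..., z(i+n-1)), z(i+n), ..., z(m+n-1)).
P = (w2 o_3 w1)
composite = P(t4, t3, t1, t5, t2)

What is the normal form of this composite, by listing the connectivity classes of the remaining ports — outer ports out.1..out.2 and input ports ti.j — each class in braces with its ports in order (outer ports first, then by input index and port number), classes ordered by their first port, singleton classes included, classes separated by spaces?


Substituting into w2 glues patterns; closure does the rest.
stage w1: inputs (t1, t5, t2), connectivity {out.1} {out.2, t5.2} {t1.1, t1.2, t2.1, t2.2, t5.1}, out.j its boundary
stage w2: inputs (t4, t3, t1, t5, t2), connectivity {out.1, t4.2} {out.2, t4.1, t5.2} {t1.1, t1.2, t2.1, t2.2, t5.1} {t3.1, t3.2}, out.j its boundary

{out.1, t4.2} {out.2, t4.1, t5.2} {t1.1, t1.2, t2.1, t2.2, t5.1} {t3.1, t3.2}


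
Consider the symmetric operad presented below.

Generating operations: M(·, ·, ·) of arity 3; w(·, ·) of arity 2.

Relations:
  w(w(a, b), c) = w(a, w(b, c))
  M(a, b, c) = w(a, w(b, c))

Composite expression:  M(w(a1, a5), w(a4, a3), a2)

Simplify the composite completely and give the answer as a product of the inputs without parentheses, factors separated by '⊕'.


a1 ⊕ a5 ⊕ a4 ⊕ a3 ⊕ a2

All parenthesizations of M agree; list the a-inputs left to right.
w(a1, a5) collapses to a1 ⊕ a5
w(a4, a3) collapses to a4 ⊕ a3
M(w(a1, a5), w(a4, a3), a2) collapses to a1 ⊕ a5 ⊕ a4 ⊕ a3 ⊕ a2


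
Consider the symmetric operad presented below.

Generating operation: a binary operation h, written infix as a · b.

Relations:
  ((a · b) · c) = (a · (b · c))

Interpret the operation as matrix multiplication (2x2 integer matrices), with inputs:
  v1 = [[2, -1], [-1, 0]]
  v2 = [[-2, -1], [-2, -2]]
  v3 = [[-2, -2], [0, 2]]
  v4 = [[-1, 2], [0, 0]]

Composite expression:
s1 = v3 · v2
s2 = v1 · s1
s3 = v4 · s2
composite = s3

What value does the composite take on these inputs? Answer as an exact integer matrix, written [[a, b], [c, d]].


[[-36, -28], [0, 0]]


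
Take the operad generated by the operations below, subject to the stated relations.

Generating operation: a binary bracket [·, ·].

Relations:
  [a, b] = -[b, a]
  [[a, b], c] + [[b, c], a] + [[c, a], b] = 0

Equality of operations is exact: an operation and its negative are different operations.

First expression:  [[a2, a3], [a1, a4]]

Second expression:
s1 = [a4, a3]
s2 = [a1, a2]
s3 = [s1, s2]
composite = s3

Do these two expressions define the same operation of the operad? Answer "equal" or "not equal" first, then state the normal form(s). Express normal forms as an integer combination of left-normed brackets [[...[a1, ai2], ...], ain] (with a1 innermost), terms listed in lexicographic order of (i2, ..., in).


not equal; the first gives -[[[a1, a4], a2], a3] + [[[a1, a4], a3], a2] and the second [[[a1, a2], a3], a4] - [[[a1, a2], a4], a3]

In normal form, the first expression is -[[[a1, a4], a2], a3] + [[[a1, a4], a3], a2]
In normal form, the second expression is [[[a1, a2], a3], a4] - [[[a1, a2], a4], a3]
The forms do not match — not equal.


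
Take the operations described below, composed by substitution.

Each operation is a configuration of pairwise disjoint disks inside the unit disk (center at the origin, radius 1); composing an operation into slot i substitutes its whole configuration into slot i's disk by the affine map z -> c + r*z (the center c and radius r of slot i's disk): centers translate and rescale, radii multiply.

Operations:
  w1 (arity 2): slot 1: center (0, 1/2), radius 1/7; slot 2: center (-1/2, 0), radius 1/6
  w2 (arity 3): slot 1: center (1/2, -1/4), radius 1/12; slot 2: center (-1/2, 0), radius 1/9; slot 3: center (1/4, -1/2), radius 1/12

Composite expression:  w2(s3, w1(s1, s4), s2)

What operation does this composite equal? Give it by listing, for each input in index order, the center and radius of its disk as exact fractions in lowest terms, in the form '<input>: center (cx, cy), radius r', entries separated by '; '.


s1: center (-1/2, 1/18), radius 1/63; s2: center (1/4, -1/2), radius 1/12; s3: center (1/2, -1/4), radius 1/12; s4: center (-5/9, 0), radius 1/54

Only the slot chain above each s matters under w2; compose those maps.
s3 passes through 1 substitution, ending at center (1/2, -1/4), radius 1/12
s1 passes through 2 substitutions, ending at center (-1/2, 1/18), radius 1/63
s4 passes through 2 substitutions, ending at center (-5/9, 0), radius 1/54
s2 passes through 1 substitution, ending at center (1/4, -1/2), radius 1/12


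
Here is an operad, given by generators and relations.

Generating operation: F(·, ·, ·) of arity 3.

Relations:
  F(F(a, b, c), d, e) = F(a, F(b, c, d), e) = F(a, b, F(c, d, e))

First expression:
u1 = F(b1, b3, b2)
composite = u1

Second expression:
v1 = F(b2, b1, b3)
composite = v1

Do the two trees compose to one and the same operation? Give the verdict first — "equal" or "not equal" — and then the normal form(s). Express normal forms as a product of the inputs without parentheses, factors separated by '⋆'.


not equal: they reduce to b1 ⋆ b3 ⋆ b2 and b2 ⋆ b1 ⋆ b3

The first composite normalizes to b1 ⋆ b3 ⋆ b2
The second composite normalizes to b2 ⋆ b1 ⋆ b3
Distinct normal forms: not equal.


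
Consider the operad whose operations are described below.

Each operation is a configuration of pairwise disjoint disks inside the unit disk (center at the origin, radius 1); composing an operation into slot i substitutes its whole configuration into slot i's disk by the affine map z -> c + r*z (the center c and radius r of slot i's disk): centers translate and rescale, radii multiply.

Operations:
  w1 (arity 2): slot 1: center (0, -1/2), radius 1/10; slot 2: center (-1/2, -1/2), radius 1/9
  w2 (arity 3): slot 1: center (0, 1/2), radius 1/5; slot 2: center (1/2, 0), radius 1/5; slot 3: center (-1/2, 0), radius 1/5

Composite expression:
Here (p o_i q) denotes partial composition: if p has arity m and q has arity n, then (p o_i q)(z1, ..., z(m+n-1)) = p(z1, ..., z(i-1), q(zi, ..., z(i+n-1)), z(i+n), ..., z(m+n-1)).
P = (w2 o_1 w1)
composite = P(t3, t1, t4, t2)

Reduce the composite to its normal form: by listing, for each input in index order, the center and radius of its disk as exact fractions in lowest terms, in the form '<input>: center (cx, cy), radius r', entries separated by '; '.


t1: center (-1/10, 2/5), radius 1/45; t2: center (-1/2, 0), radius 1/5; t3: center (0, 2/5), radius 1/50; t4: center (1/2, 0), radius 1/5


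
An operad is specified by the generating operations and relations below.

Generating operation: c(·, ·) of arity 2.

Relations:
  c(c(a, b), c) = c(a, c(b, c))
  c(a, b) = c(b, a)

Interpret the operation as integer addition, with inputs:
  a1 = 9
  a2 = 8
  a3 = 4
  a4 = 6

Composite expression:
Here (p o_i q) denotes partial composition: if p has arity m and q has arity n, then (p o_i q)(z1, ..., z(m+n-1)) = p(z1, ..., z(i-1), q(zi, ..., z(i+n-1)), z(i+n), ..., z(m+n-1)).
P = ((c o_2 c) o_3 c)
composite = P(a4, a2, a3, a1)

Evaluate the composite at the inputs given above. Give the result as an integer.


27

c(a3, a1) = 13
c(a2, c(a3, a1)) = 21
c(a4, c(a2, c(a3, a1))) = 27


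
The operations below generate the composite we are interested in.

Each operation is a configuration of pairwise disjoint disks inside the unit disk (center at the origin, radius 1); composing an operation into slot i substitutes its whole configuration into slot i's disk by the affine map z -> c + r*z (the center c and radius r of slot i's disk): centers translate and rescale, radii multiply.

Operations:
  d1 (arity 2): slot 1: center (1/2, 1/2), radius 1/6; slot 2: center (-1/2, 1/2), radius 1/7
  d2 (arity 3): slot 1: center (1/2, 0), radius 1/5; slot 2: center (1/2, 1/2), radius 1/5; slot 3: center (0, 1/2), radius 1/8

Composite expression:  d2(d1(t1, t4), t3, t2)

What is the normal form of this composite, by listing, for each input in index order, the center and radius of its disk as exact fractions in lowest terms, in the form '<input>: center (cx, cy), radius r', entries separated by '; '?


Follow each t-input down from d2: c' goes to c + r*c', radius to r*r'.
tracing t1 down its 2-map path: center (3/5, 1/10), radius 1/30
tracing t4 down its 2-map path: center (2/5, 1/10), radius 1/35
tracing t3 down its 1-map path: center (1/2, 1/2), radius 1/5
tracing t2 down its 1-map path: center (0, 1/2), radius 1/8

t1: center (3/5, 1/10), radius 1/30; t2: center (0, 1/2), radius 1/8; t3: center (1/2, 1/2), radius 1/5; t4: center (2/5, 1/10), radius 1/35


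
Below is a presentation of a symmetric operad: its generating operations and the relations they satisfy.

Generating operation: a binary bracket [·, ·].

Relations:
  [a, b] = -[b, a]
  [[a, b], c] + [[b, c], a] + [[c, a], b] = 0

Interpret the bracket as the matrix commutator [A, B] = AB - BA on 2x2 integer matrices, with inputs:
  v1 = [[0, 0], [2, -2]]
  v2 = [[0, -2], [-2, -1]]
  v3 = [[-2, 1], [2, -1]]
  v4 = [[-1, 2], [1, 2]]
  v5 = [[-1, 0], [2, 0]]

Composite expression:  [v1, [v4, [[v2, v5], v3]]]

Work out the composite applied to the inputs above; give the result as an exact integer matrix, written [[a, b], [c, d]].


[v2, v5] = [[-4, -2], [0, 4]]
[[v2, v5], v3] = [[-4, -10], [16, 4]]
[v4, [[v2, v5], v3]] = [[42, 46], [40, -42]]
[v1, [v4, [[v2, v5], v3]]] = [[-92, 92], [88, 92]]

[[-92, 92], [88, 92]]


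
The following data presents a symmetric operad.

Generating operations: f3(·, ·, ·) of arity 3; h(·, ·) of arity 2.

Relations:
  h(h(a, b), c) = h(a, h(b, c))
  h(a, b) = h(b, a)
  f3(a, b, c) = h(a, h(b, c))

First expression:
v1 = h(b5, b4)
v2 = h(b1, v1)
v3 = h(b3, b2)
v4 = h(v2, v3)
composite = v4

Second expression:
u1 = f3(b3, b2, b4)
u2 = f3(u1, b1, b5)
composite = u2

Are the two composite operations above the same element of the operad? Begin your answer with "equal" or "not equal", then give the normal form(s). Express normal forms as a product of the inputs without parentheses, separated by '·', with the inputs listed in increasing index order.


Reducing the first expression gives b1 · b2 · b3 · b4 · b5
Reducing the second expression gives b1 · b2 · b3 · b4 · b5
The normal forms match — equal.

equal: each reduces to b1 · b2 · b3 · b4 · b5


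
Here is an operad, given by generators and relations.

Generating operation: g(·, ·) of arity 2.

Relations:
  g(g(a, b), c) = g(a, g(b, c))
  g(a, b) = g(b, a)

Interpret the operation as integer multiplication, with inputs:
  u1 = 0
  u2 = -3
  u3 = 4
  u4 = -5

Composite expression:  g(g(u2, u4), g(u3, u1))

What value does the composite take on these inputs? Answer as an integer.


g(u2, u4) = 15
g(u3, u1) = 0
g(g(u2, u4), g(u3, u1)) = 0

0


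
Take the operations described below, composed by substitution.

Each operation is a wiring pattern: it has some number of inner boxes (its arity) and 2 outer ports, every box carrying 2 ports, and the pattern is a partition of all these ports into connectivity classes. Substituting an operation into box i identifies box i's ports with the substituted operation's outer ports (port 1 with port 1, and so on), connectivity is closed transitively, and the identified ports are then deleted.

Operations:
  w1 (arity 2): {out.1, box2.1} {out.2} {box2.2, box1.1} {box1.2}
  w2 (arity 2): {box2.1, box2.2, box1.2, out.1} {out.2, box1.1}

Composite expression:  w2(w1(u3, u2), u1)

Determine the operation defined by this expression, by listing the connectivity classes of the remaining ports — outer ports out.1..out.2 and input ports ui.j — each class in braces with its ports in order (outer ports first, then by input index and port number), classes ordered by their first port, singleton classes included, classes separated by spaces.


{out.1, u1.1, u1.2} {out.2, u2.1} {u2.2, u3.1} {u3.2}

Reachability decides: close wires over w2-identified ports.
the subtree at w1 composes to {out.1, u2.1} {out.2} {u2.2, u3.1} {u3.2} on (u3, u2); out.j = own outer ports
the subtree at w2 composes to {out.1, u1.1, u1.2} {out.2, u2.1} {u2.2, u3.1} {u3.2} on (u3, u2, u1); out.j = own outer ports


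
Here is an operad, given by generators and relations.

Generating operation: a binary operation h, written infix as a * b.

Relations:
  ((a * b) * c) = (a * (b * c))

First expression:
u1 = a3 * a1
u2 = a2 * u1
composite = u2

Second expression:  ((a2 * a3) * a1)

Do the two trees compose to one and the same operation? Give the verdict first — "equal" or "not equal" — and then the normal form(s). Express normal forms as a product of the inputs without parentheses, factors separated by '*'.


The first composite normalizes to a2 * a3 * a1
The second composite normalizes to a2 * a3 * a1
One common form — equal.

equal — both sides give a2 * a3 * a1


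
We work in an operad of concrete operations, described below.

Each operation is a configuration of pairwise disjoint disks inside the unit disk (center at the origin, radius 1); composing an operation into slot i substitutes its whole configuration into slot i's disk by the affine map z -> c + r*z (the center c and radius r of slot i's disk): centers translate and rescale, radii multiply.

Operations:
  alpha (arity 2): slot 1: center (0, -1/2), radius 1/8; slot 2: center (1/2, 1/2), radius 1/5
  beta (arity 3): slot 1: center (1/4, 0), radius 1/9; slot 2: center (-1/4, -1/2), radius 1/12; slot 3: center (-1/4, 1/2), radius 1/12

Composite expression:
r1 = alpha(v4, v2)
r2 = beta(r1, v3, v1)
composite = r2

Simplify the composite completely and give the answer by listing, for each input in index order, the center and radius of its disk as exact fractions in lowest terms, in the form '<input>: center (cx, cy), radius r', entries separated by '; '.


v1: center (-1/4, 1/2), radius 1/12; v2: center (11/36, 1/18), radius 1/45; v3: center (-1/4, -1/2), radius 1/12; v4: center (1/4, -1/18), radius 1/72


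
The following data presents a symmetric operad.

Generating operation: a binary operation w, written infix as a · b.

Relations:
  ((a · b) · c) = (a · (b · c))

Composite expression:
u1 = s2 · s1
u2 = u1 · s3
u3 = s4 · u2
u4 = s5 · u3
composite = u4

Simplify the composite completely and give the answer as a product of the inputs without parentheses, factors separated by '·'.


s5 · s4 · s2 · s1 · s3


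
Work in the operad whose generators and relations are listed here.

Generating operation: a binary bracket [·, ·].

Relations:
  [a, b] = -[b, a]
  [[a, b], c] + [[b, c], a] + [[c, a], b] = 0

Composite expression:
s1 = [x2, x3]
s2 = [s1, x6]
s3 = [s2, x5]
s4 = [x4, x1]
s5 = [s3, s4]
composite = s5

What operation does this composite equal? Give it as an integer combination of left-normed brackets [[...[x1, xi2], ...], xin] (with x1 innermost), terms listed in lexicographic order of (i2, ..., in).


[[[[[x1, x4], x2], x3], x6], x5] - [[[[[x1, x4], x3], x2], x6], x5] - [[[[[x1, x4], x5], x2], x3], x6] + [[[[[x1, x4], x5], x3], x2], x6] + [[[[[x1, x4], x5], x6], x2], x3] - [[[[[x1, x4], x5], x6], x3], x2] - [[[[[x1, x4], x6], x2], x3], x5] + [[[[[x1, x4], x6], x3], x2], x5]


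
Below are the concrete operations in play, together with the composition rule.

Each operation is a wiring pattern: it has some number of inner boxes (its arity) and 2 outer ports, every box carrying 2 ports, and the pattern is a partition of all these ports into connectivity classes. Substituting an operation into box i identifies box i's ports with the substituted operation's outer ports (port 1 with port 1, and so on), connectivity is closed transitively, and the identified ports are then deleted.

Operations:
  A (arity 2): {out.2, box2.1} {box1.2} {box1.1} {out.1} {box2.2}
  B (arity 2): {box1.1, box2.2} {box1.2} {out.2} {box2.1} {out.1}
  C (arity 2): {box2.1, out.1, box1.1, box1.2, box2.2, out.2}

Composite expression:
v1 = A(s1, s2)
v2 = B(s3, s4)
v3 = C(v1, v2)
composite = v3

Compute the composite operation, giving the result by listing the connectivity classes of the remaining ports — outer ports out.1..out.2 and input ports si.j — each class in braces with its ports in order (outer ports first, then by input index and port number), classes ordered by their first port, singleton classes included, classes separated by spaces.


{out.1, out.2, s2.1} {s1.1} {s1.2} {s2.2} {s3.1, s4.2} {s3.2} {s4.1}

Two ports join when wires chain via C-identified ports.
stage A: inputs (s1, s2), connectivity {out.1} {out.2, s2.1} {s1.1} {s1.2} {s2.2}, out.j its boundary
stage B: inputs (s3, s4), connectivity {out.1} {out.2} {s3.1, s4.2} {s3.2} {s4.1}, out.j its boundary
stage C: inputs (s1, s2, s3, s4), connectivity {out.1, out.2, s2.1} {s1.1} {s1.2} {s2.2} {s3.1, s4.2} {s3.2} {s4.1}, out.j its boundary
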